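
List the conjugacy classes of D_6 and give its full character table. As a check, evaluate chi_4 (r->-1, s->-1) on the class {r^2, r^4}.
Conjugacy classes: {e} of size 1, {r^3} of size 1, {r^1, r^5} of size 2, {r^2, r^4} of size 2, {s, sr^2, ...} of size 3, {sr, sr^3, ...} of size 3.
Character table:
  irrep \ class              {e} (size 1)  {r^3} (size 1)  {r^1, r^5} (size 2)  {r^2, r^4} (size 2)  {s, sr^2, ...} (size 3)  {sr, sr^3, ...} (size 3)
  chi_1 (triv)               1             1               1                    1                    1                        1                       
  chi_2 (sign: r->1, s->-1)  1             1               1                    1                    -1                       -1                      
  chi_3 (r->-1, s->1)        1             -1              -1                   1                    1                        -1                      
  chi_4 (r->-1, s->-1)       1             -1              -1                   1                    -1                       1                       
  chi_5 (2d, j=1)            2             -2              1                    -1                   0                        0                       
  chi_6 (2d, j=2)            2             2               -1                   -1                   0                        0                       

Spot check: chi_4 (r->-1, s->-1) on {r^2, r^4} = 1.

Why: D_6 has order 2*6 = 12 with 6 conjugacy classes, hence 6 irreducibles. Sum of squared dims 1 + 1 + 1 + 1 + 4 + 4 = 12 = |G|. Linear characters come from the abelianisation; the 2-dimensional irreps have character r^k -> 2*cos(2*pi*j*k/6), reflections -> 0.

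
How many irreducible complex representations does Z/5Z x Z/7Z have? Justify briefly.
35

Details: The number of irreducible complex representations of a finite group equals its number of conjugacy classes. Z/5Z x Z/7Z is abelian of order 35, so every element is its own conjugacy class: 35 classes, so Z/5Z x Z/7Z (order 35) has exactly 35 irreducible complex representations.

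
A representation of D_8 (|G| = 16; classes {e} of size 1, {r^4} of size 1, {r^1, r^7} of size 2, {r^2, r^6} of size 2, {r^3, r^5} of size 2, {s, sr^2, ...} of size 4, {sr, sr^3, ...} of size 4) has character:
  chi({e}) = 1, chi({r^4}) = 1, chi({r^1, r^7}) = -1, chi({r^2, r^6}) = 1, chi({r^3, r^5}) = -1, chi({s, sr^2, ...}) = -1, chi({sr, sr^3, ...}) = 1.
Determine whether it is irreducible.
Irreducible: <chi, chi> = 1.

Justification: <chi, chi> = (1/|G|) sum_C |C| * |chi(C)|^2 = (1/16)[1*|1|^2 + 1*|1|^2 + 2*|-1|^2 + 2*|1|^2 + 2*|-1|^2 + 4*|-1|^2 + 4*|1|^2]
  = (1/16)[(1) + (1) + (2) + (2) + (2) + (4) + (4)] = 16/16 = 1.
A character is irreducible iff <chi, chi> = 1, so this representation is irreducible.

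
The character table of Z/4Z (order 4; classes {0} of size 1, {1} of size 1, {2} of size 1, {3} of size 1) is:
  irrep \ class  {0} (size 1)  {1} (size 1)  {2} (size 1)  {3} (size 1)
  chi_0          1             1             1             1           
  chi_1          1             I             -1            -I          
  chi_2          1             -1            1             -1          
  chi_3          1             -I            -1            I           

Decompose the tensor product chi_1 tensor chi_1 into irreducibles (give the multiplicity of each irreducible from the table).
chi_1 tensor chi_1 = chi_2 (all other irreducibles have multiplicity 0).

Explanation: The character of a tensor product is the pointwise product (chi_1 * chi_1)(C) = chi_1(C) * chi_1(C):
  {0}: (1)*(1), {1}: (I)*(I), {2}: (-1)*(-1), {3}: (-I)*(-I)
so (chi_1 * chi_1) takes values
  {0} -> 1, {1} -> -1, {2} -> 1, {3} -> -1.
Now take the inner product of this character with each irreducible chi from the table, <chi_1*chi_1, chi> = (1/4) sum_C |C| (chi_1*chi_1)(C) conj(chi(C)):
  <chi_1*chi_1, chi_0> = (1/4)[1*(1)*conj(1) + 1*(-1)*conj(1) + 1*(1)*conj(1) + 1*(-1)*conj(1)]
      = (1/4)[(1) + (-1) + (1) + (-1)] = 0/4 = 0
  <chi_1*chi_1, chi_1> = (1/4)[1*(1)*conj(1) + 1*(-1)*conj(I) + 1*(1)*conj(-1) + 1*(-1)*conj(-I)]
      = (1/4)[(1) + (I) + (-1) + (-I)] = 0/4 = 0
  <chi_1*chi_1, chi_2> = (1/4)[1*(1)*conj(1) + 1*(-1)*conj(-1) + 1*(1)*conj(1) + 1*(-1)*conj(-1)]
      = (1/4)[(1) + (1) + (1) + (1)] = 4/4 = 1
  <chi_1*chi_1, chi_3> = (1/4)[1*(1)*conj(1) + 1*(-1)*conj(-I) + 1*(1)*conj(-1) + 1*(-1)*conj(I)]
      = (1/4)[(1) + (-I) + (-1) + (I)] = 0/4 = 0
(Exp terms are combined using exp(i*s)*conj(exp(i*t)) = exp(i*(s-t)), and sums of them are collapsed using the identity that for every m > 1 the m distinct m-th roots of unity sum to 0, e.g. 1 + exp(2*I*pi/3) + exp(-2*I*pi/3) = 0.)
Hence the multiplicities are chi_2: 1. Dimension check: dim(chi_1)*dim(chi_1) = 1*1 = 1 and sum (mult * dim) = 1*1 = 1.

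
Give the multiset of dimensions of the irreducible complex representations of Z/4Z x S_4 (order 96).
Dimensions: 1, 1, 1, 1, 1, 1, 1, 1, 2, 2, 2, 2, 3, 3, 3, 3, 3, 3, 3, 3

Proof sketch: There are 20 irreducibles (= number of conjugacy classes). Their dimensions d_i satisfy sum d_i^2 = |G| = 96: 1 + 1 + 1 + 1 + 1 + 1 + 1 + 1 + 4 + 4 + 4 + 4 + 9 + 9 + 9 + 9 + 9 + 9 + 9 + 9 = 96. (For the product with Z/4Z: each of the 4 1-dim characters of Z/4Z tensors with each irrep of S_4, giving 4 copies of each S_4-dimension.)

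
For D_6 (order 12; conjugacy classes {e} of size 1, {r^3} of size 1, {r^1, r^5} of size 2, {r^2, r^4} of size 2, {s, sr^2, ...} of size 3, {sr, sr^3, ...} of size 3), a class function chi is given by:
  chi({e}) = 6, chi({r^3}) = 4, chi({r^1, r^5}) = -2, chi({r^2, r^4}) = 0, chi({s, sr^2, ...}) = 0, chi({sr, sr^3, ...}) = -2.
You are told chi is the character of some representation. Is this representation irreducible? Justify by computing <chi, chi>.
Not irreducible (reducible): <chi, chi> = 6 > 1.

Explanation: <chi, chi> = (1/|G|) sum_C |C| * |chi(C)|^2 = (1/12)[1*|6|^2 + 1*|4|^2 + 2*|-2|^2 + 2*|0|^2 + 3*|0|^2 + 3*|-2|^2]
  = (1/12)[(36) + (16) + (8) + (0) + (0) + (12)] = 72/12 = 6.
A character is irreducible iff <chi, chi> = 1, so this representation is reducible.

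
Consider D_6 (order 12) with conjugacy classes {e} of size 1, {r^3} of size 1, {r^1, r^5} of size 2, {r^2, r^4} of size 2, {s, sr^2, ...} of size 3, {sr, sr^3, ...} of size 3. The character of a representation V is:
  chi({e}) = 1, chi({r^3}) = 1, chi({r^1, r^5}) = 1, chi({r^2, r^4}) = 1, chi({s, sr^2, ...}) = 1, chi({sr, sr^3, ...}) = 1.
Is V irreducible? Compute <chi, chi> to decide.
Irreducible: <chi, chi> = 1.

Explanation: <chi, chi> = (1/|G|) sum_C |C| * |chi(C)|^2 = (1/12)[1*|1|^2 + 1*|1|^2 + 2*|1|^2 + 2*|1|^2 + 3*|1|^2 + 3*|1|^2]
  = (1/12)[(1) + (1) + (2) + (2) + (3) + (3)] = 12/12 = 1.
A character is irreducible iff <chi, chi> = 1, so this representation is irreducible.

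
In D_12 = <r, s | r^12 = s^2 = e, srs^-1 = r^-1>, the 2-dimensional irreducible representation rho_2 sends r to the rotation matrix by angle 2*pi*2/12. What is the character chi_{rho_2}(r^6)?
chi_{rho_2}(r^6) = 2*cos(2*pi*2*6/12) = 2

Proof sketch: rho_2(r^6) is rotation by angle 2*pi*2*6/12, whose trace is 2*cos(2*pi*2*6/12) = 2.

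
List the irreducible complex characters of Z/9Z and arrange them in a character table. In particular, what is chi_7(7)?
Character table of Z/9Z (irreps indexed chi_0,...,chi_8 with chi_k(m) = zeta_9^(k*m), zeta_9 = exp(2*pi*i/9)):
  irrep \ class  {0} (size 1)  {1} (size 1)    {2} (size 1)    {3} (size 1)    {4} (size 1)    {5} (size 1)    {6} (size 1)    {7} (size 1)    {8} (size 1)  
  chi_0          1             1               1               1               1               1               1               1               1             
  chi_1          1             exp(2*I*pi/9)   exp(4*I*pi/9)   exp(2*I*pi/3)   exp(8*I*pi/9)   exp(-8*I*pi/9)  exp(-2*I*pi/3)  exp(-4*I*pi/9)  exp(-2*I*pi/9)
  chi_2          1             exp(4*I*pi/9)   exp(8*I*pi/9)   exp(-2*I*pi/3)  exp(-2*I*pi/9)  exp(2*I*pi/9)   exp(2*I*pi/3)   exp(-8*I*pi/9)  exp(-4*I*pi/9)
  chi_3          1             exp(2*I*pi/3)   exp(-2*I*pi/3)  1               exp(2*I*pi/3)   exp(-2*I*pi/3)  1               exp(2*I*pi/3)   exp(-2*I*pi/3)
  chi_4          1             exp(8*I*pi/9)   exp(-2*I*pi/9)  exp(2*I*pi/3)   exp(-4*I*pi/9)  exp(4*I*pi/9)   exp(-2*I*pi/3)  exp(2*I*pi/9)   exp(-8*I*pi/9)
  chi_5          1             exp(-8*I*pi/9)  exp(2*I*pi/9)   exp(-2*I*pi/3)  exp(4*I*pi/9)   exp(-4*I*pi/9)  exp(2*I*pi/3)   exp(-2*I*pi/9)  exp(8*I*pi/9) 
  chi_6          1             exp(-2*I*pi/3)  exp(2*I*pi/3)   1               exp(-2*I*pi/3)  exp(2*I*pi/3)   1               exp(-2*I*pi/3)  exp(2*I*pi/3) 
  chi_7          1             exp(-4*I*pi/9)  exp(-8*I*pi/9)  exp(2*I*pi/3)   exp(2*I*pi/9)   exp(-2*I*pi/9)  exp(-2*I*pi/3)  exp(8*I*pi/9)   exp(4*I*pi/9) 
  chi_8          1             exp(-2*I*pi/9)  exp(-4*I*pi/9)  exp(-2*I*pi/3)  exp(-8*I*pi/9)  exp(8*I*pi/9)   exp(2*I*pi/3)   exp(4*I*pi/9)   exp(2*I*pi/9) 

Spot check: chi_7(7) = zeta_9^(7*7) = zeta_9^49 = exp(8*I*pi/9).

Argument: Z/9Z is abelian, so all 9 irreducible complex representations are 1-dimensional. They are given by chi_k(m) = zeta_9^(k*m) for k = 0,...,8. Row orthogonality: sum_m chi_k(m) conj(chi_l(m)) = 9 * [k = l].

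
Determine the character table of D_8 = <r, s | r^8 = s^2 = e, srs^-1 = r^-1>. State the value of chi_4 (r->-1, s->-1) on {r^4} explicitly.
Conjugacy classes: {e} of size 1, {r^4} of size 1, {r^1, r^7} of size 2, {r^2, r^6} of size 2, {r^3, r^5} of size 2, {s, sr^2, ...} of size 4, {sr, sr^3, ...} of size 4.
Character table:
  irrep \ class              {e} (size 1)  {r^4} (size 1)  {r^1, r^7} (size 2)  {r^2, r^6} (size 2)  {r^3, r^5} (size 2)  {s, sr^2, ...} (size 4)  {sr, sr^3, ...} (size 4)
  chi_1 (triv)               1             1               1                    1                    1                    1                        1                       
  chi_2 (sign: r->1, s->-1)  1             1               1                    1                    1                    -1                       -1                      
  chi_3 (r->-1, s->1)        1             1               -1                   1                    -1                   1                        -1                      
  chi_4 (r->-1, s->-1)       1             1               -1                   1                    -1                   -1                       1                       
  chi_5 (2d, j=1)            2             -2              sqrt(2)              0                    -sqrt(2)             0                        0                       
  chi_6 (2d, j=2)            2             2               0                    -2                   0                    0                        0                       
  chi_7 (2d, j=3)            2             -2              -sqrt(2)             0                    sqrt(2)              0                        0                       

Spot check: chi_4 (r->-1, s->-1) on {r^4} = 1.

Justification: D_8 has order 2*8 = 16 with 7 conjugacy classes, hence 7 irreducibles. Sum of squared dims 1 + 1 + 1 + 1 + 4 + 4 + 4 = 16 = |G|. Linear characters come from the abelianisation; the 2-dimensional irreps have character r^k -> 2*cos(2*pi*j*k/8), reflections -> 0.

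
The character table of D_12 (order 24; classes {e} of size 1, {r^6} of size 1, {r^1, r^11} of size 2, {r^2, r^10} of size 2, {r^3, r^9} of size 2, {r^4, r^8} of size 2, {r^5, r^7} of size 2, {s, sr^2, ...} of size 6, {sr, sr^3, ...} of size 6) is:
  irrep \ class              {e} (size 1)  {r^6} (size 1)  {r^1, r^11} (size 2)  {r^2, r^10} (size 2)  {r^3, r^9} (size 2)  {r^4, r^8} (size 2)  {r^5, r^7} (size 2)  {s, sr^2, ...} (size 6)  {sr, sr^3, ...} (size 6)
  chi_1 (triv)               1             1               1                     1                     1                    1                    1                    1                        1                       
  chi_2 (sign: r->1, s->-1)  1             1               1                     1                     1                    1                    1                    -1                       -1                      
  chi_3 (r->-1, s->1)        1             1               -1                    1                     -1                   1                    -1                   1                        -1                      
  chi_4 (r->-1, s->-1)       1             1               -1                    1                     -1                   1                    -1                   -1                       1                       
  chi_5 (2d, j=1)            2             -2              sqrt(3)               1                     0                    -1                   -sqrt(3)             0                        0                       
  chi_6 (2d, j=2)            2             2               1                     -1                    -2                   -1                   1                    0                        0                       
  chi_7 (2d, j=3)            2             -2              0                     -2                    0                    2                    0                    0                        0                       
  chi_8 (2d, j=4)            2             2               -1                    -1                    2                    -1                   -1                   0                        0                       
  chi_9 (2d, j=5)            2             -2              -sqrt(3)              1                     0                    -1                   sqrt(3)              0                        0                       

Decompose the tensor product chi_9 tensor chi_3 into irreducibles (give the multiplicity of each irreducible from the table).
chi_9 tensor chi_3 = chi_5 (all other irreducibles have multiplicity 0).

Solution. The character of a tensor product is the pointwise product (chi_9 * chi_3)(C) = chi_9(C) * chi_3(C):
  {e}: (2)*(1), {r^6}: (-2)*(1), {r^1, r^11}: (-sqrt(3))*(-1), {r^2, r^10}: (1)*(1), {r^3, r^9}: (0)*(-1), {r^4, r^8}: (-1)*(1), {r^5, r^7}: (sqrt(3))*(-1), {s, sr^2, ...}: (0)*(1), {sr, sr^3, ...}: (0)*(-1)
so (chi_9 * chi_3) takes values
  {e} -> 2, {r^6} -> -2, {r^1, r^11} -> sqrt(3), {r^2, r^10} -> 1, {r^3, r^9} -> 0, {r^4, r^8} -> -1, {r^5, r^7} -> -sqrt(3), {s, sr^2, ...} -> 0, {sr, sr^3, ...} -> 0.
Now take the inner product of this character with each irreducible chi from the table, <chi_9*chi_3, chi> = (1/24) sum_C |C| (chi_9*chi_3)(C) conj(chi(C)):
  <chi_9*chi_3, chi_1> = (1/24)[1*(2)*conj(1) + 1*(-2)*conj(1) + 2*(sqrt(3))*conj(1) + 2*(1)*conj(1) + 2*(0)*conj(1) + 2*(-1)*conj(1) + 2*(-sqrt(3))*conj(1) + 6*(0)*conj(1) + 6*(0)*conj(1)]
      = (1/24)[(2) + (-2) + (2*sqrt(3)) + (2) + (0) + (-2) + (-2*sqrt(3)) + (0) + (0)] = 0/24 = 0
  <chi_9*chi_3, chi_2> = (1/24)[1*(2)*conj(1) + 1*(-2)*conj(1) + 2*(sqrt(3))*conj(1) + 2*(1)*conj(1) + 2*(0)*conj(1) + 2*(-1)*conj(1) + 2*(-sqrt(3))*conj(1) + 6*(0)*conj(-1) + 6*(0)*conj(-1)]
      = (1/24)[(2) + (-2) + (2*sqrt(3)) + (2) + (0) + (-2) + (-2*sqrt(3)) + (0) + (0)] = 0/24 = 0
  <chi_9*chi_3, chi_3> = (1/24)[1*(2)*conj(1) + 1*(-2)*conj(1) + 2*(sqrt(3))*conj(-1) + 2*(1)*conj(1) + 2*(0)*conj(-1) + 2*(-1)*conj(1) + 2*(-sqrt(3))*conj(-1) + 6*(0)*conj(1) + 6*(0)*conj(-1)]
      = (1/24)[(2) + (-2) + (-2*sqrt(3)) + (2) + (0) + (-2) + (2*sqrt(3)) + (0) + (0)] = 0/24 = 0
  <chi_9*chi_3, chi_4> = (1/24)[1*(2)*conj(1) + 1*(-2)*conj(1) + 2*(sqrt(3))*conj(-1) + 2*(1)*conj(1) + 2*(0)*conj(-1) + 2*(-1)*conj(1) + 2*(-sqrt(3))*conj(-1) + 6*(0)*conj(-1) + 6*(0)*conj(1)]
      = (1/24)[(2) + (-2) + (-2*sqrt(3)) + (2) + (0) + (-2) + (2*sqrt(3)) + (0) + (0)] = 0/24 = 0
  <chi_9*chi_3, chi_5> = (1/24)[1*(2)*conj(2) + 1*(-2)*conj(-2) + 2*(sqrt(3))*conj(sqrt(3)) + 2*(1)*conj(1) + 2*(0)*conj(0) + 2*(-1)*conj(-1) + 2*(-sqrt(3))*conj(-sqrt(3)) + 6*(0)*conj(0) + 6*(0)*conj(0)]
      = (1/24)[(4) + (4) + (6) + (2) + (0) + (2) + (6) + (0) + (0)] = 24/24 = 1
  <chi_9*chi_3, chi_6> = (1/24)[1*(2)*conj(2) + 1*(-2)*conj(2) + 2*(sqrt(3))*conj(1) + 2*(1)*conj(-1) + 2*(0)*conj(-2) + 2*(-1)*conj(-1) + 2*(-sqrt(3))*conj(1) + 6*(0)*conj(0) + 6*(0)*conj(0)]
      = (1/24)[(4) + (-4) + (2*sqrt(3)) + (-2) + (0) + (2) + (-2*sqrt(3)) + (0) + (0)] = 0/24 = 0
  <chi_9*chi_3, chi_7> = (1/24)[1*(2)*conj(2) + 1*(-2)*conj(-2) + 2*(sqrt(3))*conj(0) + 2*(1)*conj(-2) + 2*(0)*conj(0) + 2*(-1)*conj(2) + 2*(-sqrt(3))*conj(0) + 6*(0)*conj(0) + 6*(0)*conj(0)]
      = (1/24)[(4) + (4) + (0) + (-4) + (0) + (-4) + (0) + (0) + (0)] = 0/24 = 0
  <chi_9*chi_3, chi_8> = (1/24)[1*(2)*conj(2) + 1*(-2)*conj(2) + 2*(sqrt(3))*conj(-1) + 2*(1)*conj(-1) + 2*(0)*conj(2) + 2*(-1)*conj(-1) + 2*(-sqrt(3))*conj(-1) + 6*(0)*conj(0) + 6*(0)*conj(0)]
      = (1/24)[(4) + (-4) + (-2*sqrt(3)) + (-2) + (0) + (2) + (2*sqrt(3)) + (0) + (0)] = 0/24 = 0
  <chi_9*chi_3, chi_9> = (1/24)[1*(2)*conj(2) + 1*(-2)*conj(-2) + 2*(sqrt(3))*conj(-sqrt(3)) + 2*(1)*conj(1) + 2*(0)*conj(0) + 2*(-1)*conj(-1) + 2*(-sqrt(3))*conj(sqrt(3)) + 6*(0)*conj(0) + 6*(0)*conj(0)]
      = (1/24)[(4) + (4) + (-6) + (2) + (0) + (2) + (-6) + (0) + (0)] = 0/24 = 0
Hence the multiplicities are chi_5: 1. Dimension check: dim(chi_9)*dim(chi_3) = 2*1 = 2 and sum (mult * dim) = 1*2 = 2.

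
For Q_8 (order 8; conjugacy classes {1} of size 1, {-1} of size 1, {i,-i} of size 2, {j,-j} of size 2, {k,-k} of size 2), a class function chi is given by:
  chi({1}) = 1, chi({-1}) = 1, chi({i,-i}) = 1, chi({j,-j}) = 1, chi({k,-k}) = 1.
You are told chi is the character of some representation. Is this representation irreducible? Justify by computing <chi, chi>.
Irreducible: <chi, chi> = 1.

Details: <chi, chi> = (1/|G|) sum_C |C| * |chi(C)|^2 = (1/8)[1*|1|^2 + 1*|1|^2 + 2*|1|^2 + 2*|1|^2 + 2*|1|^2]
  = (1/8)[(1) + (1) + (2) + (2) + (2)] = 8/8 = 1.
A character is irreducible iff <chi, chi> = 1, so this representation is irreducible.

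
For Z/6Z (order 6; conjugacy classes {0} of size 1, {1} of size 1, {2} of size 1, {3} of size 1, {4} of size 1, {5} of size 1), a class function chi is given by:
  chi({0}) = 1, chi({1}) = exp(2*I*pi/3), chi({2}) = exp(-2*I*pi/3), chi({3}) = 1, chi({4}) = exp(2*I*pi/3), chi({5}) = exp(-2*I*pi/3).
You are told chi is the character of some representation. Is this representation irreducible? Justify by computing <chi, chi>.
Irreducible: <chi, chi> = 1.

Why: <chi, chi> = (1/|G|) sum_C |C| * |chi(C)|^2 = (1/6)[1*|1|^2 + 1*|exp(2*I*pi/3)|^2 + 1*|exp(-2*I*pi/3)|^2 + 1*|1|^2 + 1*|exp(2*I*pi/3)|^2 + 1*|exp(-2*I*pi/3)|^2]
  = (1/6)[(1) + (1) + (1) + (1) + (1) + (1)] = 6/6 = 1.
(Exp terms are combined using exp(i*s)*conj(exp(i*t)) = exp(i*(s-t)), and sums of them are collapsed using the identity that for every m > 1 the m distinct m-th roots of unity sum to 0, e.g. 1 + exp(2*I*pi/3) + exp(-2*I*pi/3) = 0.)
A character is irreducible iff <chi, chi> = 1, so this representation is irreducible.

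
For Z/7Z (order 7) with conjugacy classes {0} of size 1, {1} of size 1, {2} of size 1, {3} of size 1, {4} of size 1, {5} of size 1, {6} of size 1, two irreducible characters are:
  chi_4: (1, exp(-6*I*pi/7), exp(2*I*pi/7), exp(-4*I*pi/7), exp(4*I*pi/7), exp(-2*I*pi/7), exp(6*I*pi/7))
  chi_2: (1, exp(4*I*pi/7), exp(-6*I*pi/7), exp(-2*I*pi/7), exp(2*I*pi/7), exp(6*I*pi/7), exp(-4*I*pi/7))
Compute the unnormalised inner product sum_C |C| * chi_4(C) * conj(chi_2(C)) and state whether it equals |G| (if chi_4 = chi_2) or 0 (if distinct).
Sum = 0; so <chi_4, chi_2> = 0 (distinct irreducibles are orthogonal).

Proof sketch: Compute term by term over conjugacy classes (|C| * chi_4(C) * conj(chi_2(C))):
  1*(1)*conj(1) + 1*(exp(-6*I*pi/7))*conj(exp(4*I*pi/7)) + 1*(exp(2*I*pi/7))*conj(exp(-6*I*pi/7)) + 1*(exp(-4*I*pi/7))*conj(exp(-2*I*pi/7)) + 1*(exp(4*I*pi/7))*conj(exp(2*I*pi/7)) + 1*(exp(-2*I*pi/7))*conj(exp(6*I*pi/7)) + 1*(exp(6*I*pi/7))*conj(exp(-4*I*pi/7))
  = (1) + (exp(4*I*pi/7)) + (exp(-6*I*pi/7)) + (exp(-2*I*pi/7)) + (exp(2*I*pi/7)) + (exp(6*I*pi/7)) + (exp(-4*I*pi/7))
  = 0.
(Exp terms are combined using exp(i*s)*conj(exp(i*t)) = exp(i*(s-t)), and sums of them are collapsed using the identity that for every m > 1 the m distinct m-th roots of unity sum to 0, e.g. 1 + exp(2*I*pi/3) + exp(-2*I*pi/3) = 0.)
Dividing by |G| = 7 gives 0/7 = 0, matching the row-orthogonality relation <chi_4, chi_2> = [chi_4 = chi_2].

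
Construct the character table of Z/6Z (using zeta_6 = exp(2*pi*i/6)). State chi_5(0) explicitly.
Character table of Z/6Z (irreps indexed chi_0,...,chi_5 with chi_k(m) = zeta_6^(k*m), zeta_6 = exp(2*pi*i/6)):
  irrep \ class  {0} (size 1)  {1} (size 1)    {2} (size 1)    {3} (size 1)  {4} (size 1)    {5} (size 1)  
  chi_0          1             1               1               1             1               1             
  chi_1          1             exp(I*pi/3)     exp(2*I*pi/3)   -1            exp(-2*I*pi/3)  exp(-I*pi/3)  
  chi_2          1             exp(2*I*pi/3)   exp(-2*I*pi/3)  1             exp(2*I*pi/3)   exp(-2*I*pi/3)
  chi_3          1             -1              1               -1            1               -1            
  chi_4          1             exp(-2*I*pi/3)  exp(2*I*pi/3)   1             exp(-2*I*pi/3)  exp(2*I*pi/3) 
  chi_5          1             exp(-I*pi/3)    exp(-2*I*pi/3)  -1            exp(2*I*pi/3)   exp(I*pi/3)   

Spot check: chi_5(0) = zeta_6^(5*0) = zeta_6^0 = 1.

Solution. Z/6Z is abelian, so all 6 irreducible complex representations are 1-dimensional. They are given by chi_k(m) = zeta_6^(k*m) for k = 0,...,5. Row orthogonality: sum_m chi_k(m) conj(chi_l(m)) = 6 * [k = l].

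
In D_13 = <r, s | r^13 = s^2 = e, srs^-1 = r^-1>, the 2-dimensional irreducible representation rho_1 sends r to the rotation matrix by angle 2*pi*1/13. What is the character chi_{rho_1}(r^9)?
chi_{rho_1}(r^9) = 2*cos(2*pi*1*9/13) = -2*cos(5*pi/13)

Proof sketch: rho_1(r^9) is rotation by angle 2*pi*1*9/13, whose trace is 2*cos(2*pi*1*9/13) = -2*cos(5*pi/13).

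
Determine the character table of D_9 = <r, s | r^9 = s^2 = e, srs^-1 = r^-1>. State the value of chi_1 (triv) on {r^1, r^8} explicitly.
Conjugacy classes: {e} of size 1, {r^1, r^8} of size 2, {r^2, r^7} of size 2, {r^3, r^6} of size 2, {r^4, r^5} of size 2, {s, sr, ..., sr^8} of size 9.
Character table:
  irrep \ class              {e} (size 1)  {r^1, r^8} (size 2)  {r^2, r^7} (size 2)  {r^3, r^6} (size 2)  {r^4, r^5} (size 2)  {s, sr, ..., sr^8} (size 9)
  chi_1 (triv)               1             1                    1                    1                    1                    1                          
  chi_2 (sign: r->1, s->-1)  1             1                    1                    1                    1                    -1                         
  chi_3 (2d, j=1)            2             2*cos(2*pi/9)        2*cos(4*pi/9)        -1                   -2*cos(pi/9)         0                          
  chi_4 (2d, j=2)            2             2*cos(4*pi/9)        -2*cos(pi/9)         -1                   2*cos(2*pi/9)        0                          
  chi_5 (2d, j=3)            2             -1                   -1                   2                    -1                   0                          
  chi_6 (2d, j=4)            2             -2*cos(pi/9)         2*cos(2*pi/9)        -1                   2*cos(4*pi/9)        0                          

Spot check: chi_1 (triv) on {r^1, r^8} = 1.

Reasoning: D_9 has order 2*9 = 18 with 6 conjugacy classes, hence 6 irreducibles. Sum of squared dims 1 + 1 + 4 + 4 + 4 + 4 = 18 = |G|. Linear characters come from the abelianisation; the 2-dimensional irreps have character r^k -> 2*cos(2*pi*j*k/9), reflections -> 0.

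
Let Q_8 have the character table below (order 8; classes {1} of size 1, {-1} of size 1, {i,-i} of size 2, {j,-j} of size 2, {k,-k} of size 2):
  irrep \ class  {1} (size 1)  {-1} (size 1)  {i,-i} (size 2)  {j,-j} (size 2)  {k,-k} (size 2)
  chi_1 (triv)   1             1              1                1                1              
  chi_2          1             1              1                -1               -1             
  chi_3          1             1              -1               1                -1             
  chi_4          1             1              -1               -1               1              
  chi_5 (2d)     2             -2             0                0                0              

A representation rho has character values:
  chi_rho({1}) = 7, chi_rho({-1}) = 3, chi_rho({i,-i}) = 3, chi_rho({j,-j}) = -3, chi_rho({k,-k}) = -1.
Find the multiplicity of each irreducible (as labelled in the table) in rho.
Multiplicities: chi_1: 1, chi_2: 3, chi_3: 0, chi_4: 1, chi_5: 1.

Reasoning: Use <chi_rho, chi> = (1/|G|) sum_C |C| * chi_rho(C) * conj(chi(C)) with |G| = 8 for each irreducible chi in the table:
  <chi_rho, chi_1> = (1/8)[1*(7)*conj(1) + 1*(3)*conj(1) + 2*(3)*conj(1) + 2*(-3)*conj(1) + 2*(-1)*conj(1)]
      = (1/8)[(7) + (3) + (6) + (-6) + (-2)] = 8/8 = 1
  <chi_rho, chi_2> = (1/8)[1*(7)*conj(1) + 1*(3)*conj(1) + 2*(3)*conj(1) + 2*(-3)*conj(-1) + 2*(-1)*conj(-1)]
      = (1/8)[(7) + (3) + (6) + (6) + (2)] = 24/8 = 3
  <chi_rho, chi_3> = (1/8)[1*(7)*conj(1) + 1*(3)*conj(1) + 2*(3)*conj(-1) + 2*(-3)*conj(1) + 2*(-1)*conj(-1)]
      = (1/8)[(7) + (3) + (-6) + (-6) + (2)] = 0/8 = 0
  <chi_rho, chi_4> = (1/8)[1*(7)*conj(1) + 1*(3)*conj(1) + 2*(3)*conj(-1) + 2*(-3)*conj(-1) + 2*(-1)*conj(1)]
      = (1/8)[(7) + (3) + (-6) + (6) + (-2)] = 8/8 = 1
  <chi_rho, chi_5> = (1/8)[1*(7)*conj(2) + 1*(3)*conj(-2) + 2*(3)*conj(0) + 2*(-3)*conj(0) + 2*(-1)*conj(0)]
      = (1/8)[(14) + (-6) + (0) + (0) + (0)] = 8/8 = 1
Dimension check: dim(rho) = sum (mult * dim) = 1*1 + 3*1 + 0*1 + 1*1 + 1*2 = 7 = chi_rho(e) = 7.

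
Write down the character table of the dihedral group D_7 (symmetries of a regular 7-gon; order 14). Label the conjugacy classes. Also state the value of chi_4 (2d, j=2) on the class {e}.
Conjugacy classes: {e} of size 1, {r^1, r^6} of size 2, {r^2, r^5} of size 2, {r^3, r^4} of size 2, {s, sr, ..., sr^6} of size 7.
Character table:
  irrep \ class              {e} (size 1)  {r^1, r^6} (size 2)  {r^2, r^5} (size 2)  {r^3, r^4} (size 2)  {s, sr, ..., sr^6} (size 7)
  chi_1 (triv)               1             1                    1                    1                    1                          
  chi_2 (sign: r->1, s->-1)  1             1                    1                    1                    -1                         
  chi_3 (2d, j=1)            2             2*cos(2*pi/7)        -2*cos(3*pi/7)       -2*cos(pi/7)         0                          
  chi_4 (2d, j=2)            2             -2*cos(3*pi/7)       -2*cos(pi/7)         2*cos(2*pi/7)        0                          
  chi_5 (2d, j=3)            2             -2*cos(pi/7)         2*cos(2*pi/7)        -2*cos(3*pi/7)       0                          

Spot check: chi_4 (2d, j=2) on {e} = 2.

D_7 has order 2*7 = 14 with 5 conjugacy classes, hence 5 irreducibles. Sum of squared dims 1 + 1 + 4 + 4 + 4 = 14 = |G|. Linear characters come from the abelianisation; the 2-dimensional irreps have character r^k -> 2*cos(2*pi*j*k/7), reflections -> 0.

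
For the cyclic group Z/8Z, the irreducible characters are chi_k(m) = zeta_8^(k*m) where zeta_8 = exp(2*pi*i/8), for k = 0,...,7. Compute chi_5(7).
chi_5(7) = zeta_8^35 = exp(3*I*pi/4)

Proof sketch: chi_5(7) = zeta_8^(5*7) = zeta_8^35. Since zeta_8^8 = 1, this equals zeta_8^3 = exp(2*pi*i*3/8) = exp(3*I*pi/4).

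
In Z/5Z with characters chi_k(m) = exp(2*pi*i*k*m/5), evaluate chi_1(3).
chi_1(3) = zeta_5^3 = exp(-4*I*pi/5)

Working: chi_1(3) = zeta_5^(1*3) = zeta_5^3. Since zeta_5^5 = 1, this equals zeta_5^3 = exp(2*pi*i*3/5) = exp(-4*I*pi/5).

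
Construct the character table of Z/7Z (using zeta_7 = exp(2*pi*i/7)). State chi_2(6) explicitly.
Character table of Z/7Z (irreps indexed chi_0,...,chi_6 with chi_k(m) = zeta_7^(k*m), zeta_7 = exp(2*pi*i/7)):
  irrep \ class  {0} (size 1)  {1} (size 1)    {2} (size 1)    {3} (size 1)    {4} (size 1)    {5} (size 1)    {6} (size 1)  
  chi_0          1             1               1               1               1               1               1             
  chi_1          1             exp(2*I*pi/7)   exp(4*I*pi/7)   exp(6*I*pi/7)   exp(-6*I*pi/7)  exp(-4*I*pi/7)  exp(-2*I*pi/7)
  chi_2          1             exp(4*I*pi/7)   exp(-6*I*pi/7)  exp(-2*I*pi/7)  exp(2*I*pi/7)   exp(6*I*pi/7)   exp(-4*I*pi/7)
  chi_3          1             exp(6*I*pi/7)   exp(-2*I*pi/7)  exp(4*I*pi/7)   exp(-4*I*pi/7)  exp(2*I*pi/7)   exp(-6*I*pi/7)
  chi_4          1             exp(-6*I*pi/7)  exp(2*I*pi/7)   exp(-4*I*pi/7)  exp(4*I*pi/7)   exp(-2*I*pi/7)  exp(6*I*pi/7) 
  chi_5          1             exp(-4*I*pi/7)  exp(6*I*pi/7)   exp(2*I*pi/7)   exp(-2*I*pi/7)  exp(-6*I*pi/7)  exp(4*I*pi/7) 
  chi_6          1             exp(-2*I*pi/7)  exp(-4*I*pi/7)  exp(-6*I*pi/7)  exp(6*I*pi/7)   exp(4*I*pi/7)   exp(2*I*pi/7) 

Spot check: chi_2(6) = zeta_7^(2*6) = zeta_7^12 = exp(-4*I*pi/7).

Details: Z/7Z is abelian, so all 7 irreducible complex representations are 1-dimensional. They are given by chi_k(m) = zeta_7^(k*m) for k = 0,...,6. Row orthogonality: sum_m chi_k(m) conj(chi_l(m)) = 7 * [k = l].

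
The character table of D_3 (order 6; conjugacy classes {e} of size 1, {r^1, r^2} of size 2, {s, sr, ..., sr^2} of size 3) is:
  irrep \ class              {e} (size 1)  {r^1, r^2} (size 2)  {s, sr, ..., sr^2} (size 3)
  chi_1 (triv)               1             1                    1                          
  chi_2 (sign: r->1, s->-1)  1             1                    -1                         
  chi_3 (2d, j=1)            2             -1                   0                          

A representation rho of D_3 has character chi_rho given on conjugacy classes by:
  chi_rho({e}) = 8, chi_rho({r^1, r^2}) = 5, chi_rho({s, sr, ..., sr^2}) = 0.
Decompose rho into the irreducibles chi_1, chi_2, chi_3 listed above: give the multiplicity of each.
Multiplicities: chi_1: 3, chi_2: 3, chi_3: 1.

Reasoning: Use <chi_rho, chi> = (1/|G|) sum_C |C| * chi_rho(C) * conj(chi(C)) with |G| = 6 for each irreducible chi in the table:
  <chi_rho, chi_1> = (1/6)[1*(8)*conj(1) + 2*(5)*conj(1) + 3*(0)*conj(1)]
      = (1/6)[(8) + (10) + (0)] = 18/6 = 3
  <chi_rho, chi_2> = (1/6)[1*(8)*conj(1) + 2*(5)*conj(1) + 3*(0)*conj(-1)]
      = (1/6)[(8) + (10) + (0)] = 18/6 = 3
  <chi_rho, chi_3> = (1/6)[1*(8)*conj(2) + 2*(5)*conj(-1) + 3*(0)*conj(0)]
      = (1/6)[(16) + (-10) + (0)] = 6/6 = 1
Dimension check: dim(rho) = sum (mult * dim) = 3*1 + 3*1 + 1*2 = 8 = chi_rho(e) = 8.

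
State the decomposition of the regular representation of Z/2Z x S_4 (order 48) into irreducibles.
Each irreducible V_i of dimension d_i appears with multiplicity d_i, i.e. rho_reg = (direct sum over all irreducibles V_i) d_i V_i. The irreducible dimensions for Z/2Z x S_4 are 1, 1, 1, 1, 2, 2, 3, 3, 3, 3: 4 irreducibles of dimension 1, each with multiplicity 1; 2 irreducibles of dimension 2, each with multiplicity 2; 4 irreducibles of dimension 3, each with multiplicity 3. Total dimension 4*1*1 + 2*2*2 + 4*3*3 = 48 = |G|.

Derivation: General theorem: in the regular representation of a finite group G, each irreducible appears with multiplicity equal to its dimension. Check: dim(rho_reg) = sum d_i^2 = 1 + 1 + 1 + 1 + 4 + 4 + 9 + 9 + 9 + 9 = 48 = |G|.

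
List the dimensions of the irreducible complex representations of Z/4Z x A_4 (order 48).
Dimensions: 1, 1, 1, 1, 1, 1, 1, 1, 1, 1, 1, 1, 3, 3, 3, 3

Explanation: There are 16 irreducibles (= number of conjugacy classes). Their dimensions d_i satisfy sum d_i^2 = |G| = 48: 1 + 1 + 1 + 1 + 1 + 1 + 1 + 1 + 1 + 1 + 1 + 1 + 9 + 9 + 9 + 9 = 48. (For the product with Z/4Z: each of the 4 1-dim characters of Z/4Z tensors with each irrep of A_4, giving 4 copies of each A_4-dimension.)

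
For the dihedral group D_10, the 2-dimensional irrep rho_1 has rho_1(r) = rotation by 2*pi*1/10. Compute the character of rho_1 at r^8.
chi_{rho_1}(r^8) = 2*cos(2*pi*1*8/10) = -1/2 + sqrt(5)/2

Solution. rho_1(r^8) is rotation by angle 2*pi*1*8/10, whose trace is 2*cos(2*pi*1*8/10) = -1/2 + sqrt(5)/2.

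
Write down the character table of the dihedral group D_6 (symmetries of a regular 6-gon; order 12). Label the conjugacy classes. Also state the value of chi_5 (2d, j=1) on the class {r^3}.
Conjugacy classes: {e} of size 1, {r^3} of size 1, {r^1, r^5} of size 2, {r^2, r^4} of size 2, {s, sr^2, ...} of size 3, {sr, sr^3, ...} of size 3.
Character table:
  irrep \ class              {e} (size 1)  {r^3} (size 1)  {r^1, r^5} (size 2)  {r^2, r^4} (size 2)  {s, sr^2, ...} (size 3)  {sr, sr^3, ...} (size 3)
  chi_1 (triv)               1             1               1                    1                    1                        1                       
  chi_2 (sign: r->1, s->-1)  1             1               1                    1                    -1                       -1                      
  chi_3 (r->-1, s->1)        1             -1              -1                   1                    1                        -1                      
  chi_4 (r->-1, s->-1)       1             -1              -1                   1                    -1                       1                       
  chi_5 (2d, j=1)            2             -2              1                    -1                   0                        0                       
  chi_6 (2d, j=2)            2             2               -1                   -1                   0                        0                       

Spot check: chi_5 (2d, j=1) on {r^3} = -2.

Proof sketch: D_6 has order 2*6 = 12 with 6 conjugacy classes, hence 6 irreducibles. Sum of squared dims 1 + 1 + 1 + 1 + 4 + 4 = 12 = |G|. Linear characters come from the abelianisation; the 2-dimensional irreps have character r^k -> 2*cos(2*pi*j*k/6), reflections -> 0.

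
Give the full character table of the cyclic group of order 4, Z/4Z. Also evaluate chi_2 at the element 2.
Character table of Z/4Z (irreps indexed chi_0,...,chi_3 with chi_k(m) = zeta_4^(k*m), zeta_4 = exp(2*pi*i/4)):
  irrep \ class  {0} (size 1)  {1} (size 1)  {2} (size 1)  {3} (size 1)
  chi_0          1             1             1             1           
  chi_1          1             I             -1            -I          
  chi_2          1             -1            1             -1          
  chi_3          1             -I            -1            I           

Spot check: chi_2(2) = zeta_4^(2*2) = zeta_4^4 = 1.

Justification: Z/4Z is abelian, so all 4 irreducible complex representations are 1-dimensional. They are given by chi_k(m) = zeta_4^(k*m) for k = 0,...,3. Row orthogonality: sum_m chi_k(m) conj(chi_l(m)) = 4 * [k = l].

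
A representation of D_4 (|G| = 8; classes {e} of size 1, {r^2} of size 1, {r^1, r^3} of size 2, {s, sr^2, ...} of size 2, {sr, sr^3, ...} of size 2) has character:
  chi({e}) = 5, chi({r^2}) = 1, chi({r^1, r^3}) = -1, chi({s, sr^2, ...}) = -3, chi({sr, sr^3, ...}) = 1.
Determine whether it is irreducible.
Not irreducible (reducible): <chi, chi> = 6 > 1.

<chi, chi> = (1/|G|) sum_C |C| * |chi(C)|^2 = (1/8)[1*|5|^2 + 1*|1|^2 + 2*|-1|^2 + 2*|-3|^2 + 2*|1|^2]
  = (1/8)[(25) + (1) + (2) + (18) + (2)] = 48/8 = 6.
A character is irreducible iff <chi, chi> = 1, so this representation is reducible.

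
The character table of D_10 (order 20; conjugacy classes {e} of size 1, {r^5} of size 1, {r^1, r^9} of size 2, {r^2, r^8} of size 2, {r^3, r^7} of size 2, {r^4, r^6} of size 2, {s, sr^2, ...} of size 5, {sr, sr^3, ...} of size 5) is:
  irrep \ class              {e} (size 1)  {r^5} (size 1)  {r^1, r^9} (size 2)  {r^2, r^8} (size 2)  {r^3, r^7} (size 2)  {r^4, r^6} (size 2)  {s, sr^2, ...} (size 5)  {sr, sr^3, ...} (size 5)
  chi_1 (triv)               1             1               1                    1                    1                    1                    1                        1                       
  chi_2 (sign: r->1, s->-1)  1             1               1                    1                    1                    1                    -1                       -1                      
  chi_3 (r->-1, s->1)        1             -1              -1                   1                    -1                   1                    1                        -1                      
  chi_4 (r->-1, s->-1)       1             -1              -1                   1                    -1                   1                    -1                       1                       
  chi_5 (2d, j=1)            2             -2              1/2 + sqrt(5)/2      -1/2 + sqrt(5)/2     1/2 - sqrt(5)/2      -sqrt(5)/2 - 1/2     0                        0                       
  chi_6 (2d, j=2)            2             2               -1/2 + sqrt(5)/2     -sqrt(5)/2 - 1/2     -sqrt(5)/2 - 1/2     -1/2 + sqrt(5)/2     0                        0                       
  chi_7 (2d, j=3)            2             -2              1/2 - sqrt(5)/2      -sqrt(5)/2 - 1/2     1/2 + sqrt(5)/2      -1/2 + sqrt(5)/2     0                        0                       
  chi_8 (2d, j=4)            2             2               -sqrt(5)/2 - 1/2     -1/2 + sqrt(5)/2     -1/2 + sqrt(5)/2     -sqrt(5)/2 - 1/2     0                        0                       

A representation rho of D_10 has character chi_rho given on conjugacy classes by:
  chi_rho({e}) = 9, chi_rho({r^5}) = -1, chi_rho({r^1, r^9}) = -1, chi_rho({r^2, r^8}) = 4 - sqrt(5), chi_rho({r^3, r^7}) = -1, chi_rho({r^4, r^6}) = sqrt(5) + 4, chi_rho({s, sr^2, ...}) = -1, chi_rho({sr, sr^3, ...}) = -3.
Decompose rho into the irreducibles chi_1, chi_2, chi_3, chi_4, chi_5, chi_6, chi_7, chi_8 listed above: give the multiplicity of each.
Multiplicities: chi_1: 0, chi_2: 2, chi_3: 2, chi_4: 1, chi_5: 0, chi_6: 1, chi_7: 1, chi_8: 0.

Proof sketch: Use <chi_rho, chi> = (1/|G|) sum_C |C| * chi_rho(C) * conj(chi(C)) with |G| = 20 for each irreducible chi in the table:
  <chi_rho, chi_1> = (1/20)[1*(9)*conj(1) + 1*(-1)*conj(1) + 2*(-1)*conj(1) + 2*(4 - sqrt(5))*conj(1) + 2*(-1)*conj(1) + 2*(sqrt(5) + 4)*conj(1) + 5*(-1)*conj(1) + 5*(-3)*conj(1)]
      = (1/20)[(9) + (-1) + (-2) + (8 - 2*sqrt(5)) + (-2) + (2*sqrt(5) + 8) + (-5) + (-15)] = 0/20 = 0
  <chi_rho, chi_2> = (1/20)[1*(9)*conj(1) + 1*(-1)*conj(1) + 2*(-1)*conj(1) + 2*(4 - sqrt(5))*conj(1) + 2*(-1)*conj(1) + 2*(sqrt(5) + 4)*conj(1) + 5*(-1)*conj(-1) + 5*(-3)*conj(-1)]
      = (1/20)[(9) + (-1) + (-2) + (8 - 2*sqrt(5)) + (-2) + (2*sqrt(5) + 8) + (5) + (15)] = 40/20 = 2
  <chi_rho, chi_3> = (1/20)[1*(9)*conj(1) + 1*(-1)*conj(-1) + 2*(-1)*conj(-1) + 2*(4 - sqrt(5))*conj(1) + 2*(-1)*conj(-1) + 2*(sqrt(5) + 4)*conj(1) + 5*(-1)*conj(1) + 5*(-3)*conj(-1)]
      = (1/20)[(9) + (1) + (2) + (8 - 2*sqrt(5)) + (2) + (2*sqrt(5) + 8) + (-5) + (15)] = 40/20 = 2
  <chi_rho, chi_4> = (1/20)[1*(9)*conj(1) + 1*(-1)*conj(-1) + 2*(-1)*conj(-1) + 2*(4 - sqrt(5))*conj(1) + 2*(-1)*conj(-1) + 2*(sqrt(5) + 4)*conj(1) + 5*(-1)*conj(-1) + 5*(-3)*conj(1)]
      = (1/20)[(9) + (1) + (2) + (8 - 2*sqrt(5)) + (2) + (2*sqrt(5) + 8) + (5) + (-15)] = 20/20 = 1
  <chi_rho, chi_5> = (1/20)[1*(9)*conj(2) + 1*(-1)*conj(-2) + 2*(-1)*conj(1/2 + sqrt(5)/2) + 2*(4 - sqrt(5))*conj(-1/2 + sqrt(5)/2) + 2*(-1)*conj(1/2 - sqrt(5)/2) + 2*(sqrt(5) + 4)*conj(-sqrt(5)/2 - 1/2) + 5*(-1)*conj(0) + 5*(-3)*conj(0)]
      = (1/20)[(18) + (2) + (-sqrt(5) - 1) + (-9 + 5*sqrt(5)) + (-1 + sqrt(5)) + (-5*sqrt(5) - 9) + (0) + (0)] = 0/20 = 0
  <chi_rho, chi_6> = (1/20)[1*(9)*conj(2) + 1*(-1)*conj(2) + 2*(-1)*conj(-1/2 + sqrt(5)/2) + 2*(4 - sqrt(5))*conj(-sqrt(5)/2 - 1/2) + 2*(-1)*conj(-sqrt(5)/2 - 1/2) + 2*(sqrt(5) + 4)*conj(-1/2 + sqrt(5)/2) + 5*(-1)*conj(0) + 5*(-3)*conj(0)]
      = (1/20)[(18) + (-2) + (1 - sqrt(5)) + (1 - 3*sqrt(5)) + (1 + sqrt(5)) + (1 + 3*sqrt(5)) + (0) + (0)] = 20/20 = 1
  <chi_rho, chi_7> = (1/20)[1*(9)*conj(2) + 1*(-1)*conj(-2) + 2*(-1)*conj(1/2 - sqrt(5)/2) + 2*(4 - sqrt(5))*conj(-sqrt(5)/2 - 1/2) + 2*(-1)*conj(1/2 + sqrt(5)/2) + 2*(sqrt(5) + 4)*conj(-1/2 + sqrt(5)/2) + 5*(-1)*conj(0) + 5*(-3)*conj(0)]
      = (1/20)[(18) + (2) + (-1 + sqrt(5)) + (1 - 3*sqrt(5)) + (-sqrt(5) - 1) + (1 + 3*sqrt(5)) + (0) + (0)] = 20/20 = 1
  <chi_rho, chi_8> = (1/20)[1*(9)*conj(2) + 1*(-1)*conj(2) + 2*(-1)*conj(-sqrt(5)/2 - 1/2) + 2*(4 - sqrt(5))*conj(-1/2 + sqrt(5)/2) + 2*(-1)*conj(-1/2 + sqrt(5)/2) + 2*(sqrt(5) + 4)*conj(-sqrt(5)/2 - 1/2) + 5*(-1)*conj(0) + 5*(-3)*conj(0)]
      = (1/20)[(18) + (-2) + (1 + sqrt(5)) + (-9 + 5*sqrt(5)) + (1 - sqrt(5)) + (-5*sqrt(5) - 9) + (0) + (0)] = 0/20 = 0
Dimension check: dim(rho) = sum (mult * dim) = 0*1 + 2*1 + 2*1 + 1*1 + 0*2 + 1*2 + 1*2 + 0*2 = 9 = chi_rho(e) = 9.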